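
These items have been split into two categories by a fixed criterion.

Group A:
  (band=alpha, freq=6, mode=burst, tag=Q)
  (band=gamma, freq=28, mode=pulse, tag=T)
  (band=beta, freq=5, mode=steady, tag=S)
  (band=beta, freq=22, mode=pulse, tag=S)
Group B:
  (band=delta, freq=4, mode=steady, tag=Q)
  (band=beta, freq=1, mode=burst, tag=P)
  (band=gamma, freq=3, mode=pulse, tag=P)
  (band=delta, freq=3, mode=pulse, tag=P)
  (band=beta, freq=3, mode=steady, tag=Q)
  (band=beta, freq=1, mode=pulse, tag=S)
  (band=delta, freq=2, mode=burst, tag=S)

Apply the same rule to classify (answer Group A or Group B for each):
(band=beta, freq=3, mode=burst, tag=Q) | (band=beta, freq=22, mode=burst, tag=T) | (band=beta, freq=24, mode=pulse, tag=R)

The distinguishing property — freq ≥ 5 — holds for all the 'Group A' cases and none of the 'Group B' cases.

Group B, Group A, Group A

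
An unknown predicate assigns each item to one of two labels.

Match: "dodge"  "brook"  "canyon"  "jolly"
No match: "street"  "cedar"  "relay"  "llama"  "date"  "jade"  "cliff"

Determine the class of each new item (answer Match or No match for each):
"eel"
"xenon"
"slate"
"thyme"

The classifier is using: contains 'o'.
"eel" — no 'o', hence No match. "xenon" — has 'o', hence Match. "slate" — no 'o', hence No match. "thyme" — no 'o', hence No match.

No match, Match, No match, No match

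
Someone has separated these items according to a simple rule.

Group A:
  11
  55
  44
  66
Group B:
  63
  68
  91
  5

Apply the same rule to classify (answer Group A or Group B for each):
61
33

Group B, Group A

The rule appears to be: multiple of 11.
61: 61 = 11·5 + 6, does not pass → Group B. 33: 33 = 11·3, fits → Group A.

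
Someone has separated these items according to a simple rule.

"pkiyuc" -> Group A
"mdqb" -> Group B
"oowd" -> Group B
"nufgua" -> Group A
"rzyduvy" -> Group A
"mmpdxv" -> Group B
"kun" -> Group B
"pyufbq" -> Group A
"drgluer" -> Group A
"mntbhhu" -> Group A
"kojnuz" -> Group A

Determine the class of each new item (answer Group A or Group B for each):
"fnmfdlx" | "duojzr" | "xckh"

The common property of the 'Group A' items is: length ≥ 4 AND contains 'u'. No 'Group B' item has it.
"fnmfdlx": length 7, no 'u' — lacks this property, so Group B.
"duojzr": length 6, has 'u' — checks out, so Group A.
"xckh": length 4, no 'u' — lacks this property, so Group B.

Group B, Group A, Group B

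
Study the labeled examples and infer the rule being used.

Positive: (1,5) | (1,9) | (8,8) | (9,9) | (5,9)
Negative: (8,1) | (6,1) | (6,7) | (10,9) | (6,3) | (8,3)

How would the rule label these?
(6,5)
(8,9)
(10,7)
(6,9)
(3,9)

Negative, Negative, Negative, Negative, Positive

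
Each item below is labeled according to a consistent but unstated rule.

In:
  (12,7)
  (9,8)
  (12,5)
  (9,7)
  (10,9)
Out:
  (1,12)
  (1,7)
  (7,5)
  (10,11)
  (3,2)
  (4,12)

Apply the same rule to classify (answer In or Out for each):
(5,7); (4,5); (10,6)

The common property of the 'In' items is: first > second AND sum ≥ 13. No 'Out' item has it.
(5,7) → 5 < 7, 5+7 = 12 → Out.
(4,5) → 4 < 5, 4+5 = 9 → Out.
(10,6) → 10 > 6, 10+6 = 16 → In.

Out, Out, In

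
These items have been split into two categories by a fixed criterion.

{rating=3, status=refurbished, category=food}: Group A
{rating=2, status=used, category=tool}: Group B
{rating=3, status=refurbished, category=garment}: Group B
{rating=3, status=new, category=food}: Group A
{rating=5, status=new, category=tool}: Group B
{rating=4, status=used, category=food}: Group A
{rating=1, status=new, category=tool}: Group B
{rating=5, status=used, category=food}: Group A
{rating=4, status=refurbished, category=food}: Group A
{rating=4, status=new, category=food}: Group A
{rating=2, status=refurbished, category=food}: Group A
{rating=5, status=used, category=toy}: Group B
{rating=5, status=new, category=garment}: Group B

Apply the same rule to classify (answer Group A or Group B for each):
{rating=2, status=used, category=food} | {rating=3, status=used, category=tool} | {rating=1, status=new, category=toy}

Every 'Group A' example satisfies: category is food. None of the 'Group B' examples do.
{rating=2, status=used, category=food}: category is food — fits, so Group A. {rating=3, status=used, category=tool}: category is tool — does not pass, so Group B. {rating=1, status=new, category=toy}: category is toy — does not pass, so Group B.

Group A, Group B, Group B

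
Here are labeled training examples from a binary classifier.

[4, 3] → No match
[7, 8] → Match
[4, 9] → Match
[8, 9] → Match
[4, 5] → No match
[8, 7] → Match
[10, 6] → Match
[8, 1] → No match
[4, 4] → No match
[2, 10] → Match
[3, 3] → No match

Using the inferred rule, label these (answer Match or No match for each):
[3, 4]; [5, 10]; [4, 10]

One predicate separates the groups cleanly: sum ≥ 12.

No match, Match, Match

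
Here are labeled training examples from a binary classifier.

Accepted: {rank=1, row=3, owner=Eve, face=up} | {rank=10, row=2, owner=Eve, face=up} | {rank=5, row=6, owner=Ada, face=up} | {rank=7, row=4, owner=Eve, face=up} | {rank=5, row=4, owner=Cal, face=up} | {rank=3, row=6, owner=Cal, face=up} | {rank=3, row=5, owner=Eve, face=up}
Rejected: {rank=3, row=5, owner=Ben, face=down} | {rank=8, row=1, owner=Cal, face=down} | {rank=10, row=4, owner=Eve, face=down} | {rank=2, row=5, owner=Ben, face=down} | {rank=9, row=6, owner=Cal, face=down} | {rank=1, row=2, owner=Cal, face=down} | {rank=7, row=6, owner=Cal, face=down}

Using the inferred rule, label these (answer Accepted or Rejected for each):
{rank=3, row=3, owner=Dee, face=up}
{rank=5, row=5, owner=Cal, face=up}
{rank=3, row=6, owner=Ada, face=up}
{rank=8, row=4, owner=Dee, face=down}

Accepted, Accepted, Accepted, Rejected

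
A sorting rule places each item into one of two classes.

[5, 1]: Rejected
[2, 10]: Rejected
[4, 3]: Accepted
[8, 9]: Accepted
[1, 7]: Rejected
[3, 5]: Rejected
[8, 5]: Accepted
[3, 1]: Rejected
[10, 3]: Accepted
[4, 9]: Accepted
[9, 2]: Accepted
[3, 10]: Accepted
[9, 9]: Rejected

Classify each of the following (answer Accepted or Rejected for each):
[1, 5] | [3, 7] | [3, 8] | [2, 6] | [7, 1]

Rejected, Rejected, Accepted, Rejected, Rejected

The rule appears to be: sum is odd.
[1, 5]: Rejected (1+5 = 6).
[3, 7]: Rejected (3+7 = 10).
[3, 8]: Accepted (3+8 = 11).
[2, 6]: Rejected (2+6 = 8).
[7, 1]: Rejected (7+1 = 8).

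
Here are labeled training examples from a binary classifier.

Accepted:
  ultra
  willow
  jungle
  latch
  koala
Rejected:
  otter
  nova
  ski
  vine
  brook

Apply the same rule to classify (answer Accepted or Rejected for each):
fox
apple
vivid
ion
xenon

Rejected, Accepted, Rejected, Rejected, Rejected

The distinguishing property — contains 'l' — holds for all the 'Accepted' cases and none of the 'Rejected' cases.
Rejected: fox, since no 'l'.
Accepted: apple, since has 'l'.
Rejected: vivid, since no 'l'.
Rejected: ion, since no 'l'.
Rejected: xenon, since no 'l'.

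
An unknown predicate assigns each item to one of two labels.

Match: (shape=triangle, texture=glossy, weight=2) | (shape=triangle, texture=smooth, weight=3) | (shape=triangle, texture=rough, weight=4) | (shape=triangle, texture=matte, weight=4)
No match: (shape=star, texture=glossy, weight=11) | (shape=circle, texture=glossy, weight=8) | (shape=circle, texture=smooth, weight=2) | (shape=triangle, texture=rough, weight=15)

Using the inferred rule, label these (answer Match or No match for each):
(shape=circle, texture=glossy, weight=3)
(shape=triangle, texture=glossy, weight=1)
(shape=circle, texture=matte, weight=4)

The classifier is using: shape is triangle AND weight ≤ 4.

No match, Match, No match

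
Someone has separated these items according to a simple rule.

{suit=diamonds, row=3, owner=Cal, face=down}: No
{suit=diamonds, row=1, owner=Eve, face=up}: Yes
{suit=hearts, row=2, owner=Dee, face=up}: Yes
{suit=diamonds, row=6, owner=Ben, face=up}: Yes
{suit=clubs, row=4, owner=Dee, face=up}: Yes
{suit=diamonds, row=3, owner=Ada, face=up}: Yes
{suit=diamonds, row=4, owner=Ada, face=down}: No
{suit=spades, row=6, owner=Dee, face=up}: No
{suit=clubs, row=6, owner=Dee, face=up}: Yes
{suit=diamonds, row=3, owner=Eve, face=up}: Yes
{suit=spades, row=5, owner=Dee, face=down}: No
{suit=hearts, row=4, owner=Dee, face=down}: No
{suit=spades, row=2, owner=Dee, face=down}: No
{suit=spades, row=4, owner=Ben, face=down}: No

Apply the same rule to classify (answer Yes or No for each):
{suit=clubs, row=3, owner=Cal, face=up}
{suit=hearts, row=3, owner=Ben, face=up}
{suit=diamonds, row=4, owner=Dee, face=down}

Yes, Yes, No

One predicate separates the groups cleanly: face is up AND suit is not spades.
{suit=clubs, row=3, owner=Cal, face=up}: Yes (face is up, suit is clubs). {suit=hearts, row=3, owner=Ben, face=up}: Yes (face is up, suit is hearts). {suit=diamonds, row=4, owner=Dee, face=down}: No (face is down, suit is diamonds).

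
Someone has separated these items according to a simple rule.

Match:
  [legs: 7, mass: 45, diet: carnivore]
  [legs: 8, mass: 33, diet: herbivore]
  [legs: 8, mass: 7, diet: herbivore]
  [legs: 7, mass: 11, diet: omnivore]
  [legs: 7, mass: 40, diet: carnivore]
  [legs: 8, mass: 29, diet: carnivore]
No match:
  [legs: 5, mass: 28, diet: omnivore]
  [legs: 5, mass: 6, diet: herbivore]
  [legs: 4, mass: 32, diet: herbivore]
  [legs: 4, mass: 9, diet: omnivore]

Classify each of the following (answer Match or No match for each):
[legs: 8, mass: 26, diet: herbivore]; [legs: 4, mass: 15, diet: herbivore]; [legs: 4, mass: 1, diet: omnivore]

Match, No match, No match

The pattern is that an item is 'Match' exactly when: legs ≥ 7.
[legs: 8, mass: 26, diet: herbivore]: legs = 8 — matches, so Match.
[legs: 4, mass: 15, diet: herbivore]: legs = 4 — lacks this property, so No match.
[legs: 4, mass: 1, diet: omnivore]: legs = 4 — lacks this property, so No match.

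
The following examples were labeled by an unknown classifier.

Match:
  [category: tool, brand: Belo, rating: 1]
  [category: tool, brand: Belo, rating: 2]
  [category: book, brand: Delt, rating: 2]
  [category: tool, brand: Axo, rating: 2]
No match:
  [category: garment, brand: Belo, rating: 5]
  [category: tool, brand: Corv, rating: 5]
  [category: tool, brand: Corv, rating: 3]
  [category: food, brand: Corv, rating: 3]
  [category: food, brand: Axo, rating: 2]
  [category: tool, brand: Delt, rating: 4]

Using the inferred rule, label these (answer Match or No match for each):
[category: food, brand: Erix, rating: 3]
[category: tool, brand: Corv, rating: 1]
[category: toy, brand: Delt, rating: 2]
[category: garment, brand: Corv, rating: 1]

The classifier is using: category is not food AND rating ≤ 2.
[category: food, brand: Erix, rating: 3] — category is food, rating = 3, hence No match.
[category: tool, brand: Corv, rating: 1] — category is tool, rating = 1, hence Match.
[category: toy, brand: Delt, rating: 2] — category is toy, rating = 2, hence Match.
[category: garment, brand: Corv, rating: 1] — category is garment, rating = 1, hence Match.

No match, Match, Match, Match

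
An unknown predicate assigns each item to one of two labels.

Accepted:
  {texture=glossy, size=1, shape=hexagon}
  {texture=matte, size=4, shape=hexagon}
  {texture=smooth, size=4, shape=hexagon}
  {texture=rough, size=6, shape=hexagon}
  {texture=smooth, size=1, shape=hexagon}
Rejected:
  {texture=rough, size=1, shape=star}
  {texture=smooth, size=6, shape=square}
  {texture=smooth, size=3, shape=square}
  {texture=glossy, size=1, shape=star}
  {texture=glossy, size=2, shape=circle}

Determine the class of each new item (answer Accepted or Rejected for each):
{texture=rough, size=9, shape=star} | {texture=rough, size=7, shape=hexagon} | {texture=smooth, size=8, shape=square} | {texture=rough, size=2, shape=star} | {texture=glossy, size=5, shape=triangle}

Rejected, Accepted, Rejected, Rejected, Rejected

One predicate separates the groups cleanly: shape is hexagon.
{texture=rough, size=9, shape=star} → shape is star → Rejected. {texture=rough, size=7, shape=hexagon} → shape is hexagon → Accepted. {texture=smooth, size=8, shape=square} → shape is square → Rejected. {texture=rough, size=2, shape=star} → shape is star → Rejected. {texture=glossy, size=5, shape=triangle} → shape is triangle → Rejected.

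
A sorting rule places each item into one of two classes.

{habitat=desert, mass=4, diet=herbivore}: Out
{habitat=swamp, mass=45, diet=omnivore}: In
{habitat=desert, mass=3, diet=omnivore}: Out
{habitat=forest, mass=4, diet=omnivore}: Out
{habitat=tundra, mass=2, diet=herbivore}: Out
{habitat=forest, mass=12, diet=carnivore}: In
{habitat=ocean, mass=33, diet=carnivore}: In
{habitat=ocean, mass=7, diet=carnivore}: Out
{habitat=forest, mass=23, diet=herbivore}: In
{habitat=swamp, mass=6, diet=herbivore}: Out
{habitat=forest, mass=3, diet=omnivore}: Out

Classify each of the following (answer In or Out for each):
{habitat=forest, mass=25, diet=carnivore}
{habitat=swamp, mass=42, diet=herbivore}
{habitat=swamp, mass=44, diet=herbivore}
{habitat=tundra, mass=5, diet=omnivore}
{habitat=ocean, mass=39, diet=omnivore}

The distinguishing property — mass ≥ 12 — holds for all the 'In' cases and none of the 'Out' cases.

In, In, In, Out, In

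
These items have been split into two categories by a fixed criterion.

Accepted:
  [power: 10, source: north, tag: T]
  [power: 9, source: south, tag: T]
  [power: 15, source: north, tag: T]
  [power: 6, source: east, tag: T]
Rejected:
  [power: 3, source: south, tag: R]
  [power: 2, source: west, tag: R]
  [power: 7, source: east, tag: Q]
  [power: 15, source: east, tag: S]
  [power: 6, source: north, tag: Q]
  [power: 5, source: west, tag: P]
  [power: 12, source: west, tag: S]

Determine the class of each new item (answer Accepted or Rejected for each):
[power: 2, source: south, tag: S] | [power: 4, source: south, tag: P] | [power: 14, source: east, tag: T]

The distinguishing property — tag is T — holds for all the 'Accepted' cases and none of the 'Rejected' cases.
[power: 2, source: south, tag: S]: tag is S, lacks this property → Rejected.
[power: 4, source: south, tag: P]: tag is P, lacks this property → Rejected.
[power: 14, source: east, tag: T]: tag is T, satisfies this → Accepted.

Rejected, Rejected, Accepted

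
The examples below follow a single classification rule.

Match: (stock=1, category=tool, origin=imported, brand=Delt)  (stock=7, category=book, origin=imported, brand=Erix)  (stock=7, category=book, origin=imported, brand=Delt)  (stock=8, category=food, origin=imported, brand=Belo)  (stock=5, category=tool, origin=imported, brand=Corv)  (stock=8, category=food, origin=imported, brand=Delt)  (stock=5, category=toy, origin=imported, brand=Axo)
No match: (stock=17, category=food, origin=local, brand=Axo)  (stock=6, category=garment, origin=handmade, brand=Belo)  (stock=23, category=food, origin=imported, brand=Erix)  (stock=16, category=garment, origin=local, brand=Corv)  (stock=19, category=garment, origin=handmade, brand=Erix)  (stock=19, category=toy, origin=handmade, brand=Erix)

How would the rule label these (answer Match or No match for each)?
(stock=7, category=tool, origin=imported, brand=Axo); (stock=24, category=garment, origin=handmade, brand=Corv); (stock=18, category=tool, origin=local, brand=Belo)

The pattern is that an item is 'Match' exactly when: origin is imported AND stock ≤ 8.
(stock=7, category=tool, origin=imported, brand=Axo) — origin is imported, stock = 7, hence Match.
(stock=24, category=garment, origin=handmade, brand=Corv) — origin is handmade, stock = 24, hence No match.
(stock=18, category=tool, origin=local, brand=Belo) — origin is local, stock = 18, hence No match.

Match, No match, No match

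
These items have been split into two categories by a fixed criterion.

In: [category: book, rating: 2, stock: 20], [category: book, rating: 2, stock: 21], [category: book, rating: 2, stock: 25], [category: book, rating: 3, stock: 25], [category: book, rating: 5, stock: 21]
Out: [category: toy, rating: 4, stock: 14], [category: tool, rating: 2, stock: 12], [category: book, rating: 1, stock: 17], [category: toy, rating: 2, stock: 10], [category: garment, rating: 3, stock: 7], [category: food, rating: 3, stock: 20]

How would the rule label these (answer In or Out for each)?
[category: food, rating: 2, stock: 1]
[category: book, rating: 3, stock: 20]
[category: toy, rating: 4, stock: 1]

The pattern is that an item is 'In' exactly when: category is book AND rating ≥ 2.
Out: [category: food, rating: 2, stock: 1], since category is food, rating = 2. In: [category: book, rating: 3, stock: 20], since category is book, rating = 3. Out: [category: toy, rating: 4, stock: 1], since category is toy, rating = 4.

Out, In, Out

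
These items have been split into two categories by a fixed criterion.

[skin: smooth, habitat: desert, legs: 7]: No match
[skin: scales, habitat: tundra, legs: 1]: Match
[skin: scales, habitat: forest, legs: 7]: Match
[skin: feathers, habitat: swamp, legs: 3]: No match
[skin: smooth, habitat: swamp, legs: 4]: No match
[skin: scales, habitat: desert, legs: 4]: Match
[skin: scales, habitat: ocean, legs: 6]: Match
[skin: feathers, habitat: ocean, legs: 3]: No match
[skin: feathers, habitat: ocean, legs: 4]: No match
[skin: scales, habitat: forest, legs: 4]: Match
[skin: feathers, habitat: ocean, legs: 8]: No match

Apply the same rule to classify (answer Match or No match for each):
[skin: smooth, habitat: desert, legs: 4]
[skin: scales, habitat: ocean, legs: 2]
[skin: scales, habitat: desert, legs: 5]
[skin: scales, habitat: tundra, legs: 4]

No match, Match, Match, Match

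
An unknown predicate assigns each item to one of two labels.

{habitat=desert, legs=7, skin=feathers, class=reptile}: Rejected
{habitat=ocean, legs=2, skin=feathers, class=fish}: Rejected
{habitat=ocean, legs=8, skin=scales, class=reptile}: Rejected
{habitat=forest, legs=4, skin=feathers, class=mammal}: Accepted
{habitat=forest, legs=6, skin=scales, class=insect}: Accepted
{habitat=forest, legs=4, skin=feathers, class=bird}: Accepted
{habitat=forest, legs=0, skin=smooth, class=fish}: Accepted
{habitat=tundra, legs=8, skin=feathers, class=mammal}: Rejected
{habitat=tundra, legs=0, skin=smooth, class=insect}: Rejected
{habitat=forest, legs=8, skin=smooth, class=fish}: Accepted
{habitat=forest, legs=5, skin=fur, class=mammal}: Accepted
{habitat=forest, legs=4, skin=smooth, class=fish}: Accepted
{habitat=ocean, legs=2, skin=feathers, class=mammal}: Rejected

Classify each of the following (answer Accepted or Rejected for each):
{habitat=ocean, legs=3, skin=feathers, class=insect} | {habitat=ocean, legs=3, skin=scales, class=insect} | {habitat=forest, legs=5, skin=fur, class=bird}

The common property of the 'Accepted' items is: habitat is forest. No 'Rejected' item has it.
{habitat=ocean, legs=3, skin=feathers, class=insect} — habitat is ocean, hence Rejected.
{habitat=ocean, legs=3, skin=scales, class=insect} — habitat is ocean, hence Rejected.
{habitat=forest, legs=5, skin=fur, class=bird} — habitat is forest, hence Accepted.

Rejected, Rejected, Accepted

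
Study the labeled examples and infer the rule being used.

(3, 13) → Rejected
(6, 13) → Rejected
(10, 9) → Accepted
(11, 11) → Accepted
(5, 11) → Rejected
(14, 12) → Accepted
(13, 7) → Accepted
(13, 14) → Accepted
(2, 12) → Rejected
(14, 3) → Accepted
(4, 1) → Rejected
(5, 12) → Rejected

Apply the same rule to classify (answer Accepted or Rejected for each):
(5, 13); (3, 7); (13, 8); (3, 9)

Rejected, Rejected, Accepted, Rejected

'Accepted' ⟺ first ≥ 7.
(5, 13) → first 5 → Rejected.
(3, 7) → first 3 → Rejected.
(13, 8) → first 13 → Accepted.
(3, 9) → first 3 → Rejected.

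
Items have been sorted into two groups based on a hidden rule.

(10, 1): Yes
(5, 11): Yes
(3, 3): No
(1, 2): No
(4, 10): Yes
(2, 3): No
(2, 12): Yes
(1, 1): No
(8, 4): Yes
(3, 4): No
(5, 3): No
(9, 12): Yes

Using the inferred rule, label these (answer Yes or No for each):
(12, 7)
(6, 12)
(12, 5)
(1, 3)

Yes, Yes, Yes, No

All 'Yes' examples share one property — sum ≥ 11 — and every 'No' example lacks it.
(12, 7) → 12+7 = 19 → Yes. (6, 12) → 6+12 = 18 → Yes. (12, 5) → 12+5 = 17 → Yes. (1, 3) → 1+3 = 4 → No.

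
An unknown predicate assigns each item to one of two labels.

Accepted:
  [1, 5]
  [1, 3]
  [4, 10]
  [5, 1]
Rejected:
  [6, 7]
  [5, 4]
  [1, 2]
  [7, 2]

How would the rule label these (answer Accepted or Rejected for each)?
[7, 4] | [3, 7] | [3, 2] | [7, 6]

Rejected, Accepted, Rejected, Rejected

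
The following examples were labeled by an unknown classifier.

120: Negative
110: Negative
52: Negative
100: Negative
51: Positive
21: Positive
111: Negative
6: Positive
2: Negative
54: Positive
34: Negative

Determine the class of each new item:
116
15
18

The distinguishing property — multiple of 3 AND at most 54 — holds for all the 'Positive' cases and none of the 'Negative' cases.
116 — 116 = 3·38 + 2, 116 > 54, hence Negative. 15 — 15 = 3·5, 15 ≤ 54, hence Positive. 18 — 18 = 3·6, 18 ≤ 54, hence Positive.

Negative, Positive, Positive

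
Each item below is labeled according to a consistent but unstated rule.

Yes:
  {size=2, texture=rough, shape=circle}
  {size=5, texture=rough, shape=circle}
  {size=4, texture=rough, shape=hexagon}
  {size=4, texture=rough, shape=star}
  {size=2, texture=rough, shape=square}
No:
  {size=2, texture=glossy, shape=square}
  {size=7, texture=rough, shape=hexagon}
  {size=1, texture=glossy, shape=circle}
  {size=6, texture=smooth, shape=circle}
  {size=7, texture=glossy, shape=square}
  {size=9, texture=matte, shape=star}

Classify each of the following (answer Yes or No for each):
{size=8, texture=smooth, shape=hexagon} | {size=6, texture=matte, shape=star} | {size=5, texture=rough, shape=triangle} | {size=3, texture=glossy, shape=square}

'Yes' ⟺ texture is rough AND size ≤ 5.
{size=8, texture=smooth, shape=hexagon} — texture is smooth, size = 8, hence No. {size=6, texture=matte, shape=star} — texture is matte, size = 6, hence No. {size=5, texture=rough, shape=triangle} — texture is rough, size = 5, hence Yes. {size=3, texture=glossy, shape=square} — texture is glossy, size = 3, hence No.

No, No, Yes, No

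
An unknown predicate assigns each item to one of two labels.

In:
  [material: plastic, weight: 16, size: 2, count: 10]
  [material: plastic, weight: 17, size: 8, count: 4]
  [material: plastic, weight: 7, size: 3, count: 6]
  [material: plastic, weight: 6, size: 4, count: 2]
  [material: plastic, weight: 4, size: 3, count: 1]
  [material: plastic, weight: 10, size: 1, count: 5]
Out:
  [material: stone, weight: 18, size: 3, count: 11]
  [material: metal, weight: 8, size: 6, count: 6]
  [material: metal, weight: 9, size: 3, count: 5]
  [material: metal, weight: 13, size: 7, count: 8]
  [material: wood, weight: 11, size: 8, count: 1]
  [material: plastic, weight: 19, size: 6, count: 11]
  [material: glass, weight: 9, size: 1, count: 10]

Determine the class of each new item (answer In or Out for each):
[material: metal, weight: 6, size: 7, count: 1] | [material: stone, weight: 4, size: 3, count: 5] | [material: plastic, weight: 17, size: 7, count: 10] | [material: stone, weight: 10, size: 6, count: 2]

Out, Out, In, Out

A rule that fits every label: material is plastic AND count ≤ 10 — true of each 'In' example, false of each 'Out' one.
Out: [material: metal, weight: 6, size: 7, count: 1], since material is metal, count = 1. Out: [material: stone, weight: 4, size: 3, count: 5], since material is stone, count = 5. In: [material: plastic, weight: 17, size: 7, count: 10], since material is plastic, count = 10. Out: [material: stone, weight: 10, size: 6, count: 2], since material is stone, count = 2.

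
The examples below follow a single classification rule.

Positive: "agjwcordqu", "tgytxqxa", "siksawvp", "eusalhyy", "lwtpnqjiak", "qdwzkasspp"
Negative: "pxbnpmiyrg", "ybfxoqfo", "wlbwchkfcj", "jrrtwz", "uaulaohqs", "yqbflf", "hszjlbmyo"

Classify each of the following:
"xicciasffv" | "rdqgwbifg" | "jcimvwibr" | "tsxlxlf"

A rule that fits every label: even length AND contains 'a' — true of each 'Positive' example, false of each 'Negative' one.
"xicciasffv": Positive (length 10, has 'a').
"rdqgwbifg": Negative (length 9, no 'a').
"jcimvwibr": Negative (length 9, no 'a').
"tsxlxlf": Negative (length 7, no 'a').

Positive, Negative, Negative, Negative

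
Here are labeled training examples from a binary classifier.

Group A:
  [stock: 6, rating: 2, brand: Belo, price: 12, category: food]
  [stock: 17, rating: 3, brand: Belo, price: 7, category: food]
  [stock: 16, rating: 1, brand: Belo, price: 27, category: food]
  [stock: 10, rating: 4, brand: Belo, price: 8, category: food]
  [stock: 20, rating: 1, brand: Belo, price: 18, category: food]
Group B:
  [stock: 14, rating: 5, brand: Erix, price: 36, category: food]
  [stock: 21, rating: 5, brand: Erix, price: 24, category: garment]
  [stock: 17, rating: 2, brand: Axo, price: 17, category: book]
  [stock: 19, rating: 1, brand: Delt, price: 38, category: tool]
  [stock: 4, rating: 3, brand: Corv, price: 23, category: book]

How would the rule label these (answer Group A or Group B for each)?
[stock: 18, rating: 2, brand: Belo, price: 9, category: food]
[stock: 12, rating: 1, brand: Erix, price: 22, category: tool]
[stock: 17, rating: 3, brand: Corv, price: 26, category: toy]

Checking candidate rules against both groups, what survives is: brand is Belo.
[stock: 18, rating: 2, brand: Belo, price: 9, category: food]: brand is Belo — checks out, so Group A.
[stock: 12, rating: 1, brand: Erix, price: 22, category: tool]: brand is Erix — fails this test, so Group B.
[stock: 17, rating: 3, brand: Corv, price: 26, category: toy]: brand is Corv — fails this test, so Group B.

Group A, Group B, Group B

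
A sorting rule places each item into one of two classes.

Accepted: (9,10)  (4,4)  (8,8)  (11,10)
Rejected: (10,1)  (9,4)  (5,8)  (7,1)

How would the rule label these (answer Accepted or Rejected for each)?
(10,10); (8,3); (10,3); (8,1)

The distinguishing property — |first − second| ≤ 1 — holds for all the 'Accepted' cases and none of the 'Rejected' cases.

Accepted, Rejected, Rejected, Rejected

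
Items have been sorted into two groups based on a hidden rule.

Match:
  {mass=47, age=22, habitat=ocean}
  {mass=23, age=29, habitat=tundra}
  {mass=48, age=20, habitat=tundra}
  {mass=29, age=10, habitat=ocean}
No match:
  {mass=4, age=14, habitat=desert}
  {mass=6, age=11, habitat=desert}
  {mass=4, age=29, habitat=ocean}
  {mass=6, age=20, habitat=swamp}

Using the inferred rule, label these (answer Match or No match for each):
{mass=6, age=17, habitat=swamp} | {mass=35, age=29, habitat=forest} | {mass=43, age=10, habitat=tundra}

The distinguishing property — mass ≥ 23 — holds for all the 'Match' cases and none of the 'No match' cases.
No match: {mass=6, age=17, habitat=swamp}, since mass = 6.
Match: {mass=35, age=29, habitat=forest}, since mass = 35.
Match: {mass=43, age=10, habitat=tundra}, since mass = 43.

No match, Match, Match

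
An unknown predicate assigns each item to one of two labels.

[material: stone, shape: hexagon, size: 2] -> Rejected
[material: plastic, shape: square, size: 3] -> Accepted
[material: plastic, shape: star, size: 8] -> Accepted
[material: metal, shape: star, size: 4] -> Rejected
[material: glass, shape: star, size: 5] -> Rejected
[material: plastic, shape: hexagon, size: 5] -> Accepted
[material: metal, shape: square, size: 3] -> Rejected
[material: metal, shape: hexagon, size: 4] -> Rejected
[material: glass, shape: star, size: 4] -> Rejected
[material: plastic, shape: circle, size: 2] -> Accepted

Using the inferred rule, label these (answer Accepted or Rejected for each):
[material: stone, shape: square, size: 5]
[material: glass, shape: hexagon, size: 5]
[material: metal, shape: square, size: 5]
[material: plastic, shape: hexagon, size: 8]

Rejected, Rejected, Rejected, Accepted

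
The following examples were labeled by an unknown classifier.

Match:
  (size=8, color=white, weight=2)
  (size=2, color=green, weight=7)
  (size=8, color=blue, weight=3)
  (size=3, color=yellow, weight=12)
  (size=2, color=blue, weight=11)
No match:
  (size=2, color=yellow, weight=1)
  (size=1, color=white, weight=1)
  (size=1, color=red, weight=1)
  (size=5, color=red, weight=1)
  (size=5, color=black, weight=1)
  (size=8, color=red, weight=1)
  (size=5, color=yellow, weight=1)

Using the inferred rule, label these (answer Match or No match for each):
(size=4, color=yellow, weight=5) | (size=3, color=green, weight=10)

Match, Match

One predicate separates the groups cleanly: weight ≥ 2.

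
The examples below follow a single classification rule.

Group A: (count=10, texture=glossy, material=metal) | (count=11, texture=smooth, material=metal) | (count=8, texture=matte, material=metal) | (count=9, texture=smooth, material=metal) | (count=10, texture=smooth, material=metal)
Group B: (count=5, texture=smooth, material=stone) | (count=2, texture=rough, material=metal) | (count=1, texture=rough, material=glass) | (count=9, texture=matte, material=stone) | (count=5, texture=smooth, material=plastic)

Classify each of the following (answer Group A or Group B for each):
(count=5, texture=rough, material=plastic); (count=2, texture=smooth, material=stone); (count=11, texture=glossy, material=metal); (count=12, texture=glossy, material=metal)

Group B, Group B, Group A, Group A

Every 'Group A' example satisfies: material is metal AND count ≥ 5. None of the 'Group B' examples do.
(count=5, texture=rough, material=plastic) → material is plastic, count = 5 → Group B. (count=2, texture=smooth, material=stone) → material is stone, count = 2 → Group B. (count=11, texture=glossy, material=metal) → material is metal, count = 11 → Group A. (count=12, texture=glossy, material=metal) → material is metal, count = 12 → Group A.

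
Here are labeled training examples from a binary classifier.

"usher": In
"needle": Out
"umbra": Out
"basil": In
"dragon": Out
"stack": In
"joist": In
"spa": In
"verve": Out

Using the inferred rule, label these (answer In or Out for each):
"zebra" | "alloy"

All 'In' examples share one property — contains 's' — and every 'Out' example lacks it.

Out, Out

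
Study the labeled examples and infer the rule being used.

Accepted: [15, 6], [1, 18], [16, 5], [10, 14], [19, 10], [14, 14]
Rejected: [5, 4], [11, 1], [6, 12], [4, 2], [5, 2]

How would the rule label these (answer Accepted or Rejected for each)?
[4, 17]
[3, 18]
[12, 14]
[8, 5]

'Accepted' ⟺ sum ≥ 19.
[4, 17]: 4+17 = 21, has this property → Accepted.
[3, 18]: 3+18 = 21, has this property → Accepted.
[12, 14]: 12+14 = 26, has this property → Accepted.
[8, 5]: 8+5 = 13, does not satisfy this → Rejected.

Accepted, Accepted, Accepted, Rejected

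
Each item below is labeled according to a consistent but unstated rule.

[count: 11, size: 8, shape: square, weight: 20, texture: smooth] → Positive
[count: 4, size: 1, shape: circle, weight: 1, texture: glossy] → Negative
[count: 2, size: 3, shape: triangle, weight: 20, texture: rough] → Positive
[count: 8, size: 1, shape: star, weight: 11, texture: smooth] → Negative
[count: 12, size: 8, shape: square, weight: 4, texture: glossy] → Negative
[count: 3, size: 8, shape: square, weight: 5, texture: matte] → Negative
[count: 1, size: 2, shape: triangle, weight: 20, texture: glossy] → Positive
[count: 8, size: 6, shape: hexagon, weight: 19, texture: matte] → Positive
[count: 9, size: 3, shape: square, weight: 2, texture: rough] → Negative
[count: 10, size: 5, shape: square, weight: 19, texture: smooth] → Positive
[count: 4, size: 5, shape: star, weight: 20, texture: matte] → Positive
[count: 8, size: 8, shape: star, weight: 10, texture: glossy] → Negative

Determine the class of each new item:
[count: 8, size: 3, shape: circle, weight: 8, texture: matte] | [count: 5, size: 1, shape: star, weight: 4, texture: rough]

Every 'Positive' example satisfies: weight ≥ 19. None of the 'Negative' examples do.
[count: 8, size: 3, shape: circle, weight: 8, texture: matte]: Negative (weight = 8).
[count: 5, size: 1, shape: star, weight: 4, texture: rough]: Negative (weight = 4).

Negative, Negative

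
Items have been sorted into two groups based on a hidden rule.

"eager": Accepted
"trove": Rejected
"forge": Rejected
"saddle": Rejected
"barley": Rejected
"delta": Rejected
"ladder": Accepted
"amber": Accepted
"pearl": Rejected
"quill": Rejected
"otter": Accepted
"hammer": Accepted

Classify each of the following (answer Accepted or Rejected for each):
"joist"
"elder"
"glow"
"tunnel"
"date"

Rejected, Accepted, Rejected, Rejected, Rejected

The rule appears to be: ends with 'r'.
"joist": Rejected (ends with 't').
"elder": Accepted (ends with 'r').
"glow": Rejected (ends with 'w').
"tunnel": Rejected (ends with 'l').
"date": Rejected (ends with 'e').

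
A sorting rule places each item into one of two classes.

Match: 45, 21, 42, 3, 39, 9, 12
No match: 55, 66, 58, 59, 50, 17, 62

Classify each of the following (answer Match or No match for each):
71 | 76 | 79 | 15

No match, No match, No match, Match

Rule: multiple of 3 AND at most 45. This holds for each 'Match' example and fails for each 'No match' one.
71: No match (71 = 3·23 + 2, 71 > 45).
76: No match (76 = 3·25 + 1, 76 > 45).
79: No match (79 = 3·26 + 1, 79 > 45).
15: Match (15 = 3·5, 15 ≤ 45).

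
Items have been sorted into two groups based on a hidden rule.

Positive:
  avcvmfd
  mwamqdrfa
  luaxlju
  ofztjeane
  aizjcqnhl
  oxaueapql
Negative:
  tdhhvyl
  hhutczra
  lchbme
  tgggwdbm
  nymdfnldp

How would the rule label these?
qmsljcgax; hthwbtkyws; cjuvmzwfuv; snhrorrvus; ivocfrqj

Positive, Negative, Negative, Negative, Negative

'Positive' ⟺ odd length AND contains 'a'.
qmsljcgax — length 9, has 'a', hence Positive. hthwbtkyws — length 10, no 'a', hence Negative. cjuvmzwfuv — length 10, no 'a', hence Negative. snhrorrvus — length 10, no 'a', hence Negative. ivocfrqj — length 8, no 'a', hence Negative.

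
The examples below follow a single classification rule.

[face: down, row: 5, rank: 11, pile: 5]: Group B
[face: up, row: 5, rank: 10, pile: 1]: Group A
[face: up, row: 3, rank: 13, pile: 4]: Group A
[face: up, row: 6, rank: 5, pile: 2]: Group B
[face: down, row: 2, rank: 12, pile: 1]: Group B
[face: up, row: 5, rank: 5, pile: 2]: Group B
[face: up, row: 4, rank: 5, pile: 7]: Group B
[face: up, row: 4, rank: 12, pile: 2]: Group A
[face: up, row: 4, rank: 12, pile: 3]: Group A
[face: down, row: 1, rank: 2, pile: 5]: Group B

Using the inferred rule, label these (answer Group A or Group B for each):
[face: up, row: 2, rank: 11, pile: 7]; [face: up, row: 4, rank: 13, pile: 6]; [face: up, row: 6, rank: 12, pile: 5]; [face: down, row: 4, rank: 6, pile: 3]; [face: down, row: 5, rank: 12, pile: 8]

The common property of the 'Group A' items is: face is up AND rank ≥ 10. No 'Group B' item has it.
[face: up, row: 2, rank: 11, pile: 7]: face is up, rank = 11, passes → Group A. [face: up, row: 4, rank: 13, pile: 6]: face is up, rank = 13, passes → Group A. [face: up, row: 6, rank: 12, pile: 5]: face is up, rank = 12, passes → Group A. [face: down, row: 4, rank: 6, pile: 3]: face is down, rank = 6, does not pass → Group B. [face: down, row: 5, rank: 12, pile: 8]: face is down, rank = 12, does not pass → Group B.

Group A, Group A, Group A, Group B, Group B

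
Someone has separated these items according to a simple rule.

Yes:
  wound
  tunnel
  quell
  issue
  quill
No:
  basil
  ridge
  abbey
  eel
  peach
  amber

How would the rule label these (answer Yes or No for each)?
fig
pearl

No, No

The classifier is using: contains 'u'.
fig: no 'u', does not fit → No.
pearl: no 'u', does not fit → No.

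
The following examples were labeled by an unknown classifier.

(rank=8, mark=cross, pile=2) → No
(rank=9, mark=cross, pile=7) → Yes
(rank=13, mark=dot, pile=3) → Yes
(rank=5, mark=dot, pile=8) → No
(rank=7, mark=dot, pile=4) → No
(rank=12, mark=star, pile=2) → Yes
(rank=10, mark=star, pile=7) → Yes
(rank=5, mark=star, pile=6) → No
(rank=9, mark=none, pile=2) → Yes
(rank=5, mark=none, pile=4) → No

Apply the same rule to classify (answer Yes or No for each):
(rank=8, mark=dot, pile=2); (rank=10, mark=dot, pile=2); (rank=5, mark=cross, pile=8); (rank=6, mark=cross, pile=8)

Rule: rank ≥ 9. This holds for each 'Yes' example and fails for each 'No' one.

No, Yes, No, No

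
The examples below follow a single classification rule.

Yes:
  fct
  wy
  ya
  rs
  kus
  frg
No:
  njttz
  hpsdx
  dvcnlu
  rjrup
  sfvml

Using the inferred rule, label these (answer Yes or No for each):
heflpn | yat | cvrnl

The common property of the 'Yes' items is: length ≤ 3. No 'No' item has it.
No: heflpn, since length 6. Yes: yat, since length 3. No: cvrnl, since length 5.

No, Yes, No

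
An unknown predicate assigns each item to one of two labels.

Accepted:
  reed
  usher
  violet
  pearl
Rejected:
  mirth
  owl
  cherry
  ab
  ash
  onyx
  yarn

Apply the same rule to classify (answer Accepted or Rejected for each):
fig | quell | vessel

All 'Accepted' examples share one property — has ≥ 2 vowels — and every 'Rejected' example lacks it.
fig: 1 vowel, does not satisfy this → Rejected.
quell: 2 vowels, satisfies this → Accepted.
vessel: 2 vowels, satisfies this → Accepted.

Rejected, Accepted, Accepted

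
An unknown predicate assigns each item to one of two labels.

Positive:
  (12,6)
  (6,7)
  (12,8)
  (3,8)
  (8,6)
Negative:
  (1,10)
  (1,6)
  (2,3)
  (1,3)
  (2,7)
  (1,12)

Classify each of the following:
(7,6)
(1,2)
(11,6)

The common property of the 'Positive' items is: first ≥ 3. No 'Negative' item has it.
(7,6) — first 7, hence Positive.
(1,2) — first 1, hence Negative.
(11,6) — first 11, hence Positive.

Positive, Negative, Positive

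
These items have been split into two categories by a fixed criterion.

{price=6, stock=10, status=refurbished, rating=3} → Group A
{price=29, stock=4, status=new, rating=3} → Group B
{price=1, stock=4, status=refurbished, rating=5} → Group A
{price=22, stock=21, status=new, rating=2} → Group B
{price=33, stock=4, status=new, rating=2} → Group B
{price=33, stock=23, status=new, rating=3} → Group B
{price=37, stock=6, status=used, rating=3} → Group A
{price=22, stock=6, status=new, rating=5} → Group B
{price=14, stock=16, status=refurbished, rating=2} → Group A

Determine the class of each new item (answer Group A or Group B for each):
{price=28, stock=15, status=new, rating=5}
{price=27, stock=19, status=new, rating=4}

Group B, Group B

The pattern is that an item is 'Group A' exactly when: status is not new.
Group B: {price=28, stock=15, status=new, rating=5}, since status is new. Group B: {price=27, stock=19, status=new, rating=4}, since status is new.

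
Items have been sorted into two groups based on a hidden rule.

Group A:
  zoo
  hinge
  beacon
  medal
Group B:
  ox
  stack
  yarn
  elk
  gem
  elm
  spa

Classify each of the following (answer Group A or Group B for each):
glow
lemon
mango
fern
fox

'Group A' ⟺ has ≥ 2 vowels.
glow: 1 vowel, lacks this property → Group B. lemon: 2 vowels, satisfies this → Group A. mango: 2 vowels, satisfies this → Group A. fern: 1 vowel, lacks this property → Group B. fox: 1 vowel, lacks this property → Group B.

Group B, Group A, Group A, Group B, Group B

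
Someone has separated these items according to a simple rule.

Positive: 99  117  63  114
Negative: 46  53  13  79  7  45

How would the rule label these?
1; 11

The classifier is using: multiple of 3 AND at least 46.
1: Negative (1 = 3·0 + 1, 1 < 46). 11: Negative (11 = 3·3 + 2, 11 < 46).

Negative, Negative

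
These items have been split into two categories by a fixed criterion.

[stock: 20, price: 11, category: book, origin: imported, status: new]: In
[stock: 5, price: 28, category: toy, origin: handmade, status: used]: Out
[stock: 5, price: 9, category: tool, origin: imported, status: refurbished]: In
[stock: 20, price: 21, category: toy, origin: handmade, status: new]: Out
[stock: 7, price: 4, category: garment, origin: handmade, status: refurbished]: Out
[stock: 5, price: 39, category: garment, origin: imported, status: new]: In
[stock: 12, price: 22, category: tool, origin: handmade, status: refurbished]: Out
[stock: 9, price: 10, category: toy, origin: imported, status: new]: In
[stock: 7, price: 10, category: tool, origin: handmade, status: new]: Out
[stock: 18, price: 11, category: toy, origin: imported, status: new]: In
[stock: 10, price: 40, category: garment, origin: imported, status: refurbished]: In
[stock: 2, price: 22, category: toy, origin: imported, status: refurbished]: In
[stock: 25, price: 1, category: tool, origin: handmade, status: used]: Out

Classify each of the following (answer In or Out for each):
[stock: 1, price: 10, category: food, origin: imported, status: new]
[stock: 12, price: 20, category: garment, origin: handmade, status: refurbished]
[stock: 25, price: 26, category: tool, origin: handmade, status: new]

In, Out, Out

The simplest hypothesis consistent with all the labels is: origin is imported.
In: [stock: 1, price: 10, category: food, origin: imported, status: new], since origin is imported. Out: [stock: 12, price: 20, category: garment, origin: handmade, status: refurbished], since origin is handmade. Out: [stock: 25, price: 26, category: tool, origin: handmade, status: new], since origin is handmade.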